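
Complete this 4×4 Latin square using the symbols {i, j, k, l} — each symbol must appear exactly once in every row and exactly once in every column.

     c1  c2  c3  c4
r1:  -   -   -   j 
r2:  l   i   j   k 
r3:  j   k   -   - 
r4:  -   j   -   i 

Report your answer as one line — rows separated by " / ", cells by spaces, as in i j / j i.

(r1,c2) = l
(r3,c4) = l
(r4,c1) = k
(r4,c3) = l
(r1,c1) = i
(r1,c3) = k
(r3,c3) = i

i l k j / l i j k / j k i l / k j l i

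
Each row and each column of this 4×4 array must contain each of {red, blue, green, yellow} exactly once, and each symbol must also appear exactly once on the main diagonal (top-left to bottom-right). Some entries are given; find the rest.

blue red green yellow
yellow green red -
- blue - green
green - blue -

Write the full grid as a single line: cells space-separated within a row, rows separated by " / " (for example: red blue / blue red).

blue red green yellow / yellow green red blue / red blue yellow green / green yellow blue red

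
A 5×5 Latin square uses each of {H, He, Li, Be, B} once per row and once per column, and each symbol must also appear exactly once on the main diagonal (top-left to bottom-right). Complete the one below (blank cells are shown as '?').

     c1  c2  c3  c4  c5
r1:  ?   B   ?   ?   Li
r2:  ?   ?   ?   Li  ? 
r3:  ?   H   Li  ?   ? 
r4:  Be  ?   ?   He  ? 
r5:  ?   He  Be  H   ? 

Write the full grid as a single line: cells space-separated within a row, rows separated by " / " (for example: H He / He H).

H B He Be Li / B Be H Li He / He H Li B Be / Be Li B He H / Li He Be H B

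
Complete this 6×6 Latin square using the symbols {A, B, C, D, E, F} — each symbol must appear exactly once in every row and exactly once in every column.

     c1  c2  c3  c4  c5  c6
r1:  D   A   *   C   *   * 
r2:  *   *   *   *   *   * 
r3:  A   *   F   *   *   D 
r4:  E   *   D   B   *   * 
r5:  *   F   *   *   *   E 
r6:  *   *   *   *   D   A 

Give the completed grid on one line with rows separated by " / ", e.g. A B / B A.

Cell (r3,c4): row 3 has {A,D,F}; column 4 has {B,C} → E.
Cell (r4,c2): row 4 has {B,D,E}; column 2 has {A,F} → C.
Cell (r4,c6): row 4 has {B,C,D,E}; column 6 has {A,D,E} → F.
Cell (r6,c4): row 6 has {A,D}; column 4 has {B,C,E} → F.
Cell (r1,c6): row 1 has {A,C,D}; column 6 has {A,D,E,F} → B.
Cell (r2,c6): row 2 is empty so far; column 6 has {A,B,D,E,F} → C.
Cell (r3,c2): row 3 has {A,D,E,F}; column 2 has {A,C,F} → B.
Cell (r3,c5): row 3 has {A,B,D,E,F}; column 5 has {D} → C.
Cell (r4,c5): row 4 has {B,C,D,E,F}; column 5 has {C,D} → A.
Cell (r5,c5): row 5 has {E,F}; column 5 has {A,C,D} → B.
Cell (r6,c2): row 6 has {A,D,F}; column 2 has {A,B,C,F} → E.
Cell (r1,c3): row 1 has {A,B,C,D}; column 3 has {D,F} → E.
Cell (r1,c5): row 1 has {A,B,C,D,E}; column 5 has {A,B,C,D} → F.
Cell (r2,c2): row 2 has {C}; column 2 has {A,B,C,E,F} → D.
Cell (r2,c4): row 2 has {C,D}; column 4 has {B,C,E,F} → A.
Cell (r2,c5): row 2 has {A,C,D}; column 5 has {A,B,C,D,F} → E.
Cell (r5,c1): row 5 has {B,E,F}; column 1 has {A,D,E} → C.
Cell (r5,c3): row 5 has {B,C,E,F}; column 3 has {D,E,F} → A.
Cell (r5,c4): row 5 has {A,B,C,E,F}; column 4 has {A,B,C,E,F} → D.
Cell (r6,c1): row 6 has {A,D,E,F}; column 1 has {A,C,D,E} → B.
Cell (r6,c3): row 6 has {A,B,D,E,F}; column 3 has {A,D,E,F} → C.
Cell (r2,c1): row 2 has {A,C,D,E}; column 1 has {A,B,C,D,E} → F.
Cell (r2,c3): row 2 has {A,C,D,E,F}; column 3 has {A,C,D,E,F} → B.

D A E C F B / F D B A E C / A B F E C D / E C D B A F / C F A D B E / B E C F D A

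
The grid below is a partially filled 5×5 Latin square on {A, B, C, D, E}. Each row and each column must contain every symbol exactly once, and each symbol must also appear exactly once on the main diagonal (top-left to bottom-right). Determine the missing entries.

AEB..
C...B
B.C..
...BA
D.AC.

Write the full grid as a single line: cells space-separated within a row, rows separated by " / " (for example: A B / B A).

(r1,c4) = D
(r1,c5) = C
(r2,c2) = D
(r2,c3) = E
(r2,c4) = A
(r3,c2) = A
(r3,c4) = E
(r3,c5) = D
(r4,c1) = E
(r4,c2) = C
(r4,c3) = D
(r5,c2) = B
(r5,c5) = E

A E B D C / C D E A B / B A C E D / E C D B A / D B A C E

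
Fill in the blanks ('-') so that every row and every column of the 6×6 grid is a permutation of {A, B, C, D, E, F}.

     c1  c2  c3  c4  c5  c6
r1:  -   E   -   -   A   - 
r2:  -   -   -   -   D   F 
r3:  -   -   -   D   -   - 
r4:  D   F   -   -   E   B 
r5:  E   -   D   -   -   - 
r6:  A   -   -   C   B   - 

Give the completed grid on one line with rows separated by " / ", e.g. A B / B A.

(r4,c4) = A
(r6,c2) = D
(r6,c6) = E
(r4,c3) = C
(r6,c3) = F
(r1,c3) = B
(r1,c4) = F
(r5,c4) = B
(r1,c1) = C
(r1,c6) = D
(r2,c1) = B
(r2,c4) = E
(r3,c1) = F
(r3,c5) = C
(r3,c6) = A
(r5,c5) = F
(r5,c6) = C
(r2,c3) = A
(r3,c2) = B
(r3,c3) = E
(r5,c2) = A
(r2,c2) = C

C E B F A D / B C A E D F / F B E D C A / D F C A E B / E A D B F C / A D F C B E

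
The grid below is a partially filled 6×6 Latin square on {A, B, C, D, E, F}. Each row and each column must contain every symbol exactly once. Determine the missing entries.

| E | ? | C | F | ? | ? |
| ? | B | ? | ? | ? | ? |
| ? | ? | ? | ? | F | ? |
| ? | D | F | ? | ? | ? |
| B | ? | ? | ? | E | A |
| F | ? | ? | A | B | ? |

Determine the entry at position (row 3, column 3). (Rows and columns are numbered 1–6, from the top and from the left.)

(r1,c2) = A
(r1,c5) = D
(r1,c6) = B
(r5,c3) = D
(r5,c4) = C
(r6,c3) = E
(r2,c3) = A
(r2,c5) = C
(r3,c3) = B

B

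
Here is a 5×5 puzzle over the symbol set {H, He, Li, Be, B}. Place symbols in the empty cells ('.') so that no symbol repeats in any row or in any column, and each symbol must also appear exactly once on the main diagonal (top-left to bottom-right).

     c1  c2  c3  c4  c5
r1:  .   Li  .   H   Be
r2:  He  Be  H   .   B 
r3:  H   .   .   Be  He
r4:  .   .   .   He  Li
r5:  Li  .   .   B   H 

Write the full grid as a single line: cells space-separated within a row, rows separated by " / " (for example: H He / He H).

(r1,c1) = B
(r1,c3) = He
(r2,c4) = Li
(r3,c2) = B
(r3,c3) = Li
(r4,c1) = Be
(r4,c2) = H
(r4,c3) = B
(r5,c2) = He
(r5,c3) = Be

B Li He H Be / He Be H Li B / H B Li Be He / Be H B He Li / Li He Be B H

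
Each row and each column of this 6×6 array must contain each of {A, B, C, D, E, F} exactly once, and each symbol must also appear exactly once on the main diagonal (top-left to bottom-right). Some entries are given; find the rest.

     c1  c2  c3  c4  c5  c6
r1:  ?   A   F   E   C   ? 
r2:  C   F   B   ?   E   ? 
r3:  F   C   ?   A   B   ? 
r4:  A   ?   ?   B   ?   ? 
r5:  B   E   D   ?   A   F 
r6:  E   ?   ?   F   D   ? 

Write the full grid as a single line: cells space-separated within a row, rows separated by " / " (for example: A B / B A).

D A F E C B / C F B D E A / F C E A B D / A D C B F E / B E D C A F / E B A F D C

(r1,c1): row 1 has {A,C,E,F}; column 1 has {A,B,C,E,F}; the diagonal has {A,B,F}, so it must be D.
(r1,c6): row 1 has {A,C,D,E,F}; column 6 has {F}, so it must be B.
(r2,c4): row 2 has {B,C,E,F}; column 4 has {A,B,E,F}, so it must be D.
(r2,c6): row 2 has {B,C,D,E,F}; column 6 has {B,F}, so it must be A.
(r3,c3): row 3 has {A,B,C,F}; column 3 has {B,D,F}; the diagonal has {A,B,D,F}, so it must be E.
(r3,c6): row 3 has {A,B,C,E,F}; column 6 has {A,B,F}, so it must be D.
(r4,c2): row 4 has {A,B}; column 2 has {A,C,E,F}, so it must be D.
(r4,c3): row 4 has {A,B,D}; column 3 has {B,D,E,F}, so it must be C.
(r4,c5): row 4 has {A,B,C,D}; column 5 has {A,B,C,D,E}, so it must be F.
(r4,c6): row 4 has {A,B,C,D,F}; column 6 has {A,B,D,F}, so it must be E.
(r5,c4): row 5 has {A,B,D,E,F}; column 4 has {A,B,D,E,F}, so it must be C.
(r6,c2): row 6 has {D,E,F}; column 2 has {A,C,D,E,F}, so it must be B.
(r6,c3): row 6 has {B,D,E,F}; column 3 has {B,C,D,E,F}, so it must be A.
(r6,c6): row 6 has {A,B,D,E,F}; column 6 has {A,B,D,E,F}; the diagonal has {A,B,D,E,F}, so it must be C.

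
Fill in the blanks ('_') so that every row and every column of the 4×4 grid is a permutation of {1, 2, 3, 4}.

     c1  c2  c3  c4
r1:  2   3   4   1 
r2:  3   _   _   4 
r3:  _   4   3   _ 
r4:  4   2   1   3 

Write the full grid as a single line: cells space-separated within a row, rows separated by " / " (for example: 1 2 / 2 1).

2 3 4 1 / 3 1 2 4 / 1 4 3 2 / 4 2 1 3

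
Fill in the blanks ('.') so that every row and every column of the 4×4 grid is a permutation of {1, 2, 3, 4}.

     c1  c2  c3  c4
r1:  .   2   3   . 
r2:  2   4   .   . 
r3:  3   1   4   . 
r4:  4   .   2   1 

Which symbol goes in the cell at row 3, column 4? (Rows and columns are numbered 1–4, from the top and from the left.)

Cell (r1,c1): row 1 has {2,3}; column 1 has {2,3,4} → 1.
Cell (r1,c4): row 1 has {1,2,3}; column 4 has {1} → 4.
Cell (r2,c3): row 2 has {2,4}; column 3 has {2,3,4} → 1.
Cell (r2,c4): row 2 has {1,2,4}; column 4 has {1,4} → 3.
Cell (r3,c4): row 3 has {1,3,4}; column 4 has {1,3,4} → 2.

2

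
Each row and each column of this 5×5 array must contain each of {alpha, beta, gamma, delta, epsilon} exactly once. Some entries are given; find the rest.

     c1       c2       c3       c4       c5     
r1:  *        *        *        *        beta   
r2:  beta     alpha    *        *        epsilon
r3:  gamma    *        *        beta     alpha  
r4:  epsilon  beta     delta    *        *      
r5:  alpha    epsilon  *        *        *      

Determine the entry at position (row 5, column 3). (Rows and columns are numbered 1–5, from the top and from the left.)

row 1 has {beta}; column 1 has {alpha,beta,gamma,epsilon} — only delta is left for (r1,c1).
row 1 has {beta,delta}; column 2 has {alpha,beta,epsilon} — only gamma is left for (r1,c2).
row 2 has {alpha,beta,epsilon}; column 3 has {delta} — only gamma is left for (r2,c3).
row 2 has {alpha,beta,gamma,epsilon}; column 4 has {beta} — only delta is left for (r2,c4).
row 3 has {alpha,beta,gamma}; column 2 has {alpha,beta,gamma,epsilon} — only delta is left for (r3,c2).
row 3 has {alpha,beta,gamma,delta}; column 3 has {gamma,delta} — only epsilon is left for (r3,c3).
row 4 has {beta,delta,epsilon}; column 5 has {alpha,beta,epsilon} — only gamma is left for (r4,c5).
row 5 has {alpha,epsilon}; column 3 has {gamma,delta,epsilon} — only beta is left for (r5,c3).

beta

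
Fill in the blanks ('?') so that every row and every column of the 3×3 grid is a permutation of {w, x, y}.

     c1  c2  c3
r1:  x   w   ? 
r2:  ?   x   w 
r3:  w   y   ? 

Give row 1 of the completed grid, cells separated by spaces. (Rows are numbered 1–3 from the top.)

x w y

At row 1, column 3: row 1 has {w,x}; column 3 has {w}; that leaves y.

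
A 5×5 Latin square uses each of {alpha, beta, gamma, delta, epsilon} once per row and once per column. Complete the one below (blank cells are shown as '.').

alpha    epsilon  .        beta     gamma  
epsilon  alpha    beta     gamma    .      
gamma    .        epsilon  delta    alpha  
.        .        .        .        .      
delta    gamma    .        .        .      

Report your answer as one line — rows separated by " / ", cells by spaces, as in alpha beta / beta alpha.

alpha epsilon delta beta gamma / epsilon alpha beta gamma delta / gamma beta epsilon delta alpha / beta delta gamma alpha epsilon / delta gamma alpha epsilon beta

(r1,c3) = delta
(r2,c5) = delta
(r3,c2) = beta
(r4,c1) = beta
(r4,c2) = delta
(r4,c5) = epsilon
(r5,c3) = alpha
(r5,c4) = epsilon
(r5,c5) = beta
(r4,c3) = gamma
(r4,c4) = alpha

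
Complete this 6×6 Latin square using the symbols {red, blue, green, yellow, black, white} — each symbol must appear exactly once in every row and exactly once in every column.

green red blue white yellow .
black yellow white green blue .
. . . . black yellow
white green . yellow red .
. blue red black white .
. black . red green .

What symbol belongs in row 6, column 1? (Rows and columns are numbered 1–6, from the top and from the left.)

blue

(r1,c6) = black
(r2,c6) = red
(r3,c2) = white
(r3,c3) = green
(r3,c4) = blue
(r4,c3) = black
(r4,c6) = blue
(r5,c1) = yellow
(r5,c6) = green
(r6,c1) = blue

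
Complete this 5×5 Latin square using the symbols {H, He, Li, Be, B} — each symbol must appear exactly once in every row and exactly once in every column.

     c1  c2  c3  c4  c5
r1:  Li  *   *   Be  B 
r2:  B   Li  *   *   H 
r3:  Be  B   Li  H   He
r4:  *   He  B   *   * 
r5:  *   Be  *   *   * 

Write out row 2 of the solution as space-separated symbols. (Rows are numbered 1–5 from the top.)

B Li Be He H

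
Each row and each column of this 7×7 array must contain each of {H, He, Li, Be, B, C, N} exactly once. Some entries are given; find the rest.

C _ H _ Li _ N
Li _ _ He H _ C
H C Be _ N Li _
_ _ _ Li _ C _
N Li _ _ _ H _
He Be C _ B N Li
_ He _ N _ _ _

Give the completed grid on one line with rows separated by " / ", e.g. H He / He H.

Cell (r1,c2): row 1 has {H,Li,C,N}; column 2 has {He,Li,Be,C} → B.
Cell (r1,c4): row 1 has {H,Li,B,C,N}; column 4 has {He,Li,N} → Be.
Cell (r1,c6): row 1 has {H,Li,Be,B,C,N}; column 6 has {H,Li,C,N} → He.
Cell (r2,c2): row 2 has {H,He,Li,C}; column 2 has {He,Li,Be,B,C} → N.
Cell (r2,c3): row 2 has {H,He,Li,C,N}; column 3 has {H,Be,C} → B.
Cell (r2,c6): row 2 has {H,He,Li,B,C,N}; column 6 has {H,He,Li,C,N} → Be.
Cell (r3,c4): row 3 has {H,Li,Be,C,N}; column 4 has {He,Li,Be,N} → B.
Cell (r3,c7): row 3 has {H,Li,Be,B,C,N}; column 7 has {Li,C,N} → He.
Cell (r4,c2): row 4 has {Li,C}; column 2 has {He,Li,Be,B,C,N} → H.
Cell (r5,c3): row 5 has {H,Li,N}; column 3 has {H,Be,B,C} → He.
Cell (r5,c4): row 5 has {H,He,Li,N}; column 4 has {He,Li,Be,B,N} → C.
Cell (r5,c5): row 5 has {H,He,Li,C,N}; column 5 has {H,Li,B,N} → Be.
Cell (r5,c7): row 5 has {H,He,Li,Be,C,N}; column 7 has {He,Li,C,N} → B.
Cell (r6,c4): row 6 has {He,Li,Be,B,C,N}; column 4 has {He,Li,Be,B,C,N} → H.
Cell (r7,c3): row 7 has {He,N}; column 3 has {H,He,Be,B,C} → Li.
Cell (r7,c5): row 7 has {He,Li,N}; column 5 has {H,Li,Be,B,N} → C.
Cell (r7,c6): row 7 has {He,Li,C,N}; column 6 has {H,He,Li,Be,C,N} → B.
Cell (r4,c3): row 4 has {H,Li,C}; column 3 has {H,He,Li,Be,B,C} → N.
Cell (r4,c5): row 4 has {H,Li,C,N}; column 5 has {H,Li,Be,B,C,N} → He.
Cell (r4,c7): row 4 has {H,He,Li,C,N}; column 7 has {He,Li,B,C,N} → Be.
Cell (r7,c1): row 7 has {He,Li,B,C,N}; column 1 has {H,He,Li,C,N} → Be.
Cell (r7,c7): row 7 has {He,Li,Be,B,C,N}; column 7 has {He,Li,Be,B,C,N} → H.
Cell (r4,c1): row 4 has {H,He,Li,Be,C,N}; column 1 has {H,He,Li,Be,C,N} → B.

C B H Be Li He N / Li N B He H Be C / H C Be B N Li He / B H N Li He C Be / N Li He C Be H B / He Be C H B N Li / Be He Li N C B H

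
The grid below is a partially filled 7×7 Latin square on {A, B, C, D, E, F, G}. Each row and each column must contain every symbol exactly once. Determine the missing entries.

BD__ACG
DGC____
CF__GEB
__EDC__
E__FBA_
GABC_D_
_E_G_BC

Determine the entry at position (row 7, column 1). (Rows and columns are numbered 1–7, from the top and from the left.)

F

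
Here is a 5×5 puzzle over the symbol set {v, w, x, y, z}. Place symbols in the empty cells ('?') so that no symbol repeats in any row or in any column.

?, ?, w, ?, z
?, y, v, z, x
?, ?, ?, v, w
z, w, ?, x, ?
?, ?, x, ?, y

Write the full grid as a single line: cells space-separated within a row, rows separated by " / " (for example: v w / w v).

At row 1, column 4: row 1 has {w,z}; column 4 has {v,x,z}; that leaves y.
At row 2, column 1: row 2 has {v,x,y,z}; column 1 has {z}; that leaves w.
At row 4, column 3: row 4 has {w,x,z}; column 3 has {v,w,x}; that leaves y.
At row 4, column 5: row 4 has {w,x,y,z}; column 5 has {w,x,y,z}; that leaves v.
At row 5, column 1: row 5 has {x,y}; column 1 has {w,z}; that leaves v.
At row 5, column 2: row 5 has {v,x,y}; column 2 has {w,y}; that leaves z.
At row 5, column 4: row 5 has {v,x,y,z}; column 4 has {v,x,y,z}; that leaves w.
At row 1, column 1: row 1 has {w,y,z}; column 1 has {v,w,z}; that leaves x.
At row 1, column 2: row 1 has {w,x,y,z}; column 2 has {w,y,z}; that leaves v.
At row 3, column 1: row 3 has {v,w}; column 1 has {v,w,x,z}; that leaves y.
At row 3, column 2: row 3 has {v,w,y}; column 2 has {v,w,y,z}; that leaves x.
At row 3, column 3: row 3 has {v,w,x,y}; column 3 has {v,w,x,y}; that leaves z.

x v w y z / w y v z x / y x z v w / z w y x v / v z x w y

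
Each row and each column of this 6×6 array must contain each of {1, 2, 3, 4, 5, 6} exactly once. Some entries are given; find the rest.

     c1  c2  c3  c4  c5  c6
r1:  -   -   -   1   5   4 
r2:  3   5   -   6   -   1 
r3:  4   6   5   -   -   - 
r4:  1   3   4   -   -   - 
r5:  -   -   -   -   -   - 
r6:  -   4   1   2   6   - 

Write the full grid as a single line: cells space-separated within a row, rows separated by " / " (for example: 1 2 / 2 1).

6 2 3 1 5 4 / 3 5 2 6 4 1 / 4 6 5 3 1 2 / 1 3 4 5 2 6 / 2 1 6 4 3 5 / 5 4 1 2 6 3

(r1,c2) = 2
(r2,c3) = 2
(r2,c5) = 4
(r3,c4) = 3
(r3,c6) = 2
(r4,c4) = 5
(r4,c5) = 2
(r4,c6) = 6
(r5,c2) = 1
(r5,c4) = 4
(r5,c5) = 3
(r5,c6) = 5
(r6,c1) = 5
(r6,c6) = 3
(r1,c1) = 6
(r1,c3) = 3
(r3,c5) = 1
(r5,c1) = 2
(r5,c3) = 6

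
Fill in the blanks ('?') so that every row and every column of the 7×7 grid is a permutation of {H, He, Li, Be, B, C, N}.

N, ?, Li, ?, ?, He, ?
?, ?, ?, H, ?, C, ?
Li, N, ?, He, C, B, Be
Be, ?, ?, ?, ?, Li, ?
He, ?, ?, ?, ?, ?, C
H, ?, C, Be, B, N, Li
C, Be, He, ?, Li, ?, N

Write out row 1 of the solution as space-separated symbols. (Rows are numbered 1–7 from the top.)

row 2 has {H,C}; column 1 has {H,He,Li,Be,C,N} — only B is left for (r2,c1).
row 2 has {H,B,C}; column 7 has {Li,Be,C,N} — only He is left for (r2,c7).
row 3 has {He,Li,Be,B,C,N}; column 3 has {He,Li,C} — only H is left for (r3,c3).
row 6 has {H,Li,Be,B,C,N}; column 2 has {Be,N} — only He is left for (r6,c2).
row 7 has {He,Li,Be,C,N}; column 4 has {H,He,Be} — only B is left for (r7,c4).
row 7 has {He,Li,Be,B,C,N}; column 6 has {He,Li,B,C,N} — only H is left for (r7,c6).
row 1 has {He,Li,N}; column 4 has {H,He,Be,B} — only C is left for (r1,c4).
row 2 has {H,He,B,C}; column 2 has {He,Be,N} — only Li is left for (r2,c2).
row 4 has {Li,Be}; column 4 has {H,He,Be,B,C} — only N is left for (r4,c4).
row 5 has {He,C}; column 4 has {H,He,Be,B,C,N} — only Li is left for (r5,c4).
row 5 has {He,Li,C}; column 6 has {H,He,Li,B,C,N} — only Be is left for (r5,c6).
row 4 has {Li,Be,N}; column 3 has {H,He,Li,C} — only B is left for (r4,c3).
row 4 has {Li,Be,B,N}; column 7 has {He,Li,Be,C,N} — only H is left for (r4,c7).
row 5 has {He,Li,Be,C}; column 3 has {H,He,Li,B,C} — only N is left for (r5,c3).
row 5 has {He,Li,Be,C,N}; column 5 has {Li,B,C} — only H is left for (r5,c5).
row 1 has {He,Li,C,N}; column 5 has {H,Li,B,C} — only Be is left for (r1,c5).
row 1 has {He,Li,Be,C,N}; column 7 has {H,He,Li,Be,C,N} — only B is left for (r1,c7).
row 2 has {H,He,Li,B,C}; column 3 has {H,He,Li,B,C,N} — only Be is left for (r2,c3).
row 2 has {H,He,Li,Be,B,C}; column 5 has {H,Li,Be,B,C} — only N is left for (r2,c5).
row 4 has {H,Li,Be,B,N}; column 2 has {He,Li,Be,N} — only C is left for (r4,c2).
row 4 has {H,Li,Be,B,C,N}; column 5 has {H,Li,Be,B,C,N} — only He is left for (r4,c5).
row 5 has {H,He,Li,Be,C,N}; column 2 has {He,Li,Be,C,N} — only B is left for (r5,c2).
row 1 has {He,Li,Be,B,C,N}; column 2 has {He,Li,Be,B,C,N} — only H is left for (r1,c2).

N H Li C Be He B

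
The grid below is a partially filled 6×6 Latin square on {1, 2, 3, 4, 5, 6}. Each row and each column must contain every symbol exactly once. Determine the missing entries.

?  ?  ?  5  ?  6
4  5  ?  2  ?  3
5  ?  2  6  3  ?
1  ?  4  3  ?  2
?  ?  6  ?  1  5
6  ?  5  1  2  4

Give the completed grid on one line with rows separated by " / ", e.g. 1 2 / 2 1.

2 1 3 5 4 6 / 4 5 1 2 6 3 / 5 4 2 6 3 1 / 1 6 4 3 5 2 / 3 2 6 4 1 5 / 6 3 5 1 2 4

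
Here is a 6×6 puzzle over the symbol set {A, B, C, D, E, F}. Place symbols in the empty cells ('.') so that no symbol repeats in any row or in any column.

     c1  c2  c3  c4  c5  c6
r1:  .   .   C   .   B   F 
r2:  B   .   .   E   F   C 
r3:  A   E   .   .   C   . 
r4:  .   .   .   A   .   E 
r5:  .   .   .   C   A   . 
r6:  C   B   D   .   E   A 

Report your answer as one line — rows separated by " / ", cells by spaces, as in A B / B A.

E A C D B F / B D A E F C / A E F B C D / F C B A D E / D F E C A B / C B D F E A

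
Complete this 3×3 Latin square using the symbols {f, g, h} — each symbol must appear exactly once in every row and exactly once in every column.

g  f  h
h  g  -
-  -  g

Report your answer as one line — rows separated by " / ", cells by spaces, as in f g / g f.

g f h / h g f / f h g

(r2,c3): row 2 has {g,h}; column 3 has {g,h}, so it must be f.
(r3,c1): row 3 has {g}; column 1 has {g,h}, so it must be f.
(r3,c2): row 3 has {f,g}; column 2 has {f,g}, so it must be h.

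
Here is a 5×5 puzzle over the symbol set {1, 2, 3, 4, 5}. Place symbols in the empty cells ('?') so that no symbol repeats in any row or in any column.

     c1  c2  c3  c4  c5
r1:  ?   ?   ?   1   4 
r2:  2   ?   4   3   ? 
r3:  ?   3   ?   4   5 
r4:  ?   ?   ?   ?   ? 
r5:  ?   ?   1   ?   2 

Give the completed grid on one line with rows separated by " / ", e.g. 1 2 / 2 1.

5 2 3 1 4 / 2 5 4 3 1 / 1 3 2 4 5 / 4 1 5 2 3 / 3 4 1 5 2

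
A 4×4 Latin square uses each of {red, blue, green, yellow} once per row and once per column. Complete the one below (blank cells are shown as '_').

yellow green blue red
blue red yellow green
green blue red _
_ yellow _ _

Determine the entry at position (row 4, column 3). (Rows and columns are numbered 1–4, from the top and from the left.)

Cell (r3,c4): row 3 has {red,blue,green}; column 4 has {red,green} → yellow.
Cell (r4,c1): row 4 has {yellow}; column 1 has {blue,green,yellow} → red.
Cell (r4,c3): row 4 has {red,yellow}; column 3 has {red,blue,yellow} → green.

green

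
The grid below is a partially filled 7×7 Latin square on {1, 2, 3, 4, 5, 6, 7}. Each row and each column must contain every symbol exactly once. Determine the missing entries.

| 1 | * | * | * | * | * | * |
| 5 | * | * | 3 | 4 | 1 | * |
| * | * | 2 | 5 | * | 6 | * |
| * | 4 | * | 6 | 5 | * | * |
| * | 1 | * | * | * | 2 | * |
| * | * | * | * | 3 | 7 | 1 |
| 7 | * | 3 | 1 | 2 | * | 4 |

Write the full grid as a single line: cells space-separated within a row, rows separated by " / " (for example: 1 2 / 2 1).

1 3 5 7 6 4 2 / 5 2 7 3 4 1 6 / 4 7 2 5 1 6 3 / 2 4 1 6 5 3 7 / 3 1 6 4 7 2 5 / 6 5 4 2 3 7 1 / 7 6 3 1 2 5 4

(r4,c6) = 3
(r7,c6) = 5
(r1,c6) = 4
(r4,c1) = 2
(r4,c7) = 7
(r7,c2) = 6
(r3,c7) = 3
(r4,c3) = 1
(r3,c1) = 4
(r3,c2) = 7
(r3,c5) = 1
(r6,c1) = 6
(r2,c2) = 2
(r2,c7) = 6
(r5,c1) = 3
(r5,c7) = 5
(r6,c2) = 5
(r6,c3) = 4
(r6,c4) = 2
(r1,c2) = 3
(r1,c4) = 7
(r1,c5) = 6
(r1,c7) = 2
(r2,c3) = 7
(r5,c3) = 6
(r5,c4) = 4
(r5,c5) = 7
(r1,c3) = 5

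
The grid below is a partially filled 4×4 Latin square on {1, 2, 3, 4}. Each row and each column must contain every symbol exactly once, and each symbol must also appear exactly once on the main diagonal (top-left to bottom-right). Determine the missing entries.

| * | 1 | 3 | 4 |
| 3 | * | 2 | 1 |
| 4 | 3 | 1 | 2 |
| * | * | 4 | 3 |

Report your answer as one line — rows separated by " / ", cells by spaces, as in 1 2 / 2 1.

2 1 3 4 / 3 4 2 1 / 4 3 1 2 / 1 2 4 3

At row 1, column 1: row 1 has {1,3,4}; column 1 has {3,4}; the diagonal has {1,3}; that leaves 2.
At row 2, column 2: row 2 has {1,2,3}; column 2 has {1,3}; the diagonal has {1,2,3}; that leaves 4.
At row 4, column 1: row 4 has {3,4}; column 1 has {2,3,4}; that leaves 1.
At row 4, column 2: row 4 has {1,3,4}; column 2 has {1,3,4}; that leaves 2.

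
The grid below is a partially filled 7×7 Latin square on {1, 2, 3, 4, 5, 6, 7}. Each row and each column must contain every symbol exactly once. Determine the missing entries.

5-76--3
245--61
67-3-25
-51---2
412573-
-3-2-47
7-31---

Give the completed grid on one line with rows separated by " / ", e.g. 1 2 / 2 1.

(r1,c2): row 1 has {3,5,6,7}; column 2 has {1,3,4,5,7}, so it must be 2.
(r1,c6): row 1 has {2,3,5,6,7}; column 6 has {2,3,4,6}, so it must be 1.
(r2,c4): row 2 has {1,2,4,5,6}; column 4 has {1,2,3,5,6}, so it must be 7.
(r2,c5): row 2 has {1,2,4,5,6,7}; column 5 has {7}, so it must be 3.
(r3,c3): row 3 has {2,3,5,6,7}; column 3 has {1,2,3,5,7}, so it must be 4.
(r3,c5): row 3 has {2,3,4,5,6,7}; column 5 has {3,7}, so it must be 1.
(r4,c1): row 4 has {1,2,5}; column 1 has {2,4,5,6,7}, so it must be 3.
(r4,c4): row 4 has {1,2,3,5}; column 4 has {1,2,3,5,6,7}, so it must be 4.
(r4,c5): row 4 has {1,2,3,4,5}; column 5 has {1,3,7}, so it must be 6.
(r4,c6): row 4 has {1,2,3,4,5,6}; column 6 has {1,2,3,4,6}, so it must be 7.
(r5,c7): row 5 has {1,2,3,4,5,7}; column 7 has {1,2,3,5,7}, so it must be 6.
(r6,c1): row 6 has {2,3,4,7}; column 1 has {2,3,4,5,6,7}, so it must be 1.
(r6,c3): row 6 has {1,2,3,4,7}; column 3 has {1,2,3,4,5,7}, so it must be 6.
(r6,c5): row 6 has {1,2,3,4,6,7}; column 5 has {1,3,6,7}, so it must be 5.
(r7,c2): row 7 has {1,3,7}; column 2 has {1,2,3,4,5,7}, so it must be 6.
(r7,c6): row 7 has {1,3,6,7}; column 6 has {1,2,3,4,6,7}, so it must be 5.
(r7,c7): row 7 has {1,3,5,6,7}; column 7 has {1,2,3,5,6,7}, so it must be 4.
(r1,c5): row 1 has {1,2,3,5,6,7}; column 5 has {1,3,5,6,7}, so it must be 4.
(r7,c5): row 7 has {1,3,4,5,6,7}; column 5 has {1,3,4,5,6,7}, so it must be 2.

5 2 7 6 4 1 3 / 2 4 5 7 3 6 1 / 6 7 4 3 1 2 5 / 3 5 1 4 6 7 2 / 4 1 2 5 7 3 6 / 1 3 6 2 5 4 7 / 7 6 3 1 2 5 4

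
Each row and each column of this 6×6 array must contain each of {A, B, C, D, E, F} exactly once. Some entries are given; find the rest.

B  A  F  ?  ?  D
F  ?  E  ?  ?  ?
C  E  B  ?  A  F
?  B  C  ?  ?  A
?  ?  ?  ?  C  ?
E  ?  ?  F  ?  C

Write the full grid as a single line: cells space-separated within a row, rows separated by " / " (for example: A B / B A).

B A F C E D / F C E A D B / C E B D A F / D B C E F A / A F D B C E / E D A F B C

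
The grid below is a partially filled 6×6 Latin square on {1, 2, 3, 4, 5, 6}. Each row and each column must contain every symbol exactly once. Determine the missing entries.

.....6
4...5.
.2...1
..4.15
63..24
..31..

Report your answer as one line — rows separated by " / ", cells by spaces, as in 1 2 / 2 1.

1 5 2 4 3 6 / 4 1 6 2 5 3 / 3 2 5 6 4 1 / 2 6 4 3 1 5 / 6 3 1 5 2 4 / 5 4 3 1 6 2

(r4,c2): row 4 has {1,4,5}; column 2 has {2,3}, so it must be 6.
(r5,c4): row 5 has {2,3,4,6}; column 4 has {1}, so it must be 5.
(r6,c6): row 6 has {1,3}; column 6 has {1,4,5,6}, so it must be 2.
(r2,c2): row 2 has {4,5}; column 2 has {2,3,6}, so it must be 1.
(r2,c6): row 2 has {1,4,5}; column 6 has {1,2,4,5,6}, so it must be 3.
(r5,c3): row 5 has {2,3,4,5,6}; column 3 has {3,4}, so it must be 1.
(r6,c1): row 6 has {1,2,3}; column 1 has {4,6}, so it must be 5.
(r6,c2): row 6 has {1,2,3,5}; column 2 has {1,2,3,6}, so it must be 4.
(r6,c5): row 6 has {1,2,3,4,5}; column 5 has {1,2,5}, so it must be 6.
(r1,c2): row 1 has {6}; column 2 has {1,2,3,4,6}, so it must be 5.
(r1,c3): row 1 has {5,6}; column 3 has {1,3,4}, so it must be 2.
(r2,c3): row 2 has {1,3,4,5}; column 3 has {1,2,3,4}, so it must be 6.
(r2,c4): row 2 has {1,3,4,5,6}; column 4 has {1,5}, so it must be 2.
(r3,c1): row 3 has {1,2}; column 1 has {4,5,6}, so it must be 3.
(r3,c3): row 3 has {1,2,3}; column 3 has {1,2,3,4,6}, so it must be 5.
(r3,c5): row 3 has {1,2,3,5}; column 5 has {1,2,5,6}, so it must be 4.
(r4,c1): row 4 has {1,4,5,6}; column 1 has {3,4,5,6}, so it must be 2.
(r4,c4): row 4 has {1,2,4,5,6}; column 4 has {1,2,5}, so it must be 3.
(r1,c1): row 1 has {2,5,6}; column 1 has {2,3,4,5,6}, so it must be 1.
(r1,c4): row 1 has {1,2,5,6}; column 4 has {1,2,3,5}, so it must be 4.
(r1,c5): row 1 has {1,2,4,5,6}; column 5 has {1,2,4,5,6}, so it must be 3.
(r3,c4): row 3 has {1,2,3,4,5}; column 4 has {1,2,3,4,5}, so it must be 6.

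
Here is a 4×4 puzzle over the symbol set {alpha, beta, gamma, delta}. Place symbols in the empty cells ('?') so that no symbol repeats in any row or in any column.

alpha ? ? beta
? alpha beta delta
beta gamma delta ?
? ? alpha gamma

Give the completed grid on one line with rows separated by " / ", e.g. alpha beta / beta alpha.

alpha delta gamma beta / gamma alpha beta delta / beta gamma delta alpha / delta beta alpha gamma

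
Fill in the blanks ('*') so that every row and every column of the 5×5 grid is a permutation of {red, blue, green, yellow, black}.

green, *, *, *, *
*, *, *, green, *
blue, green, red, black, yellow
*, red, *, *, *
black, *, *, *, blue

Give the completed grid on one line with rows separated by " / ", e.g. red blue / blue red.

(r4,c1) = yellow
(r4,c4) = blue
(r5,c2) = yellow
(r5,c3) = green
(r5,c4) = red
(r1,c4) = yellow
(r2,c1) = red
(r2,c5) = black
(r4,c3) = black
(r4,c5) = green
(r1,c3) = blue
(r1,c5) = red
(r2,c2) = blue
(r2,c3) = yellow
(r1,c2) = black

green black blue yellow red / red blue yellow green black / blue green red black yellow / yellow red black blue green / black yellow green red blue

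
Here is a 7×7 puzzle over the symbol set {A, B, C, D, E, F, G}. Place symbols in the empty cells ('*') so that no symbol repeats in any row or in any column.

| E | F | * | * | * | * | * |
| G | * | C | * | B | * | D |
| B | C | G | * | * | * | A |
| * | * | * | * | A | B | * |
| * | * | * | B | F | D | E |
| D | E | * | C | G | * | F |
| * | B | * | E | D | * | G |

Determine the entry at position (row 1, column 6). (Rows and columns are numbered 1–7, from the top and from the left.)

row 1 has {E,F}; column 5 has {A,B,D,F,G} — only C is left for (r1,c5).
row 1 has {C,E,F}; column 7 has {A,D,E,F,G} — only B is left for (r1,c7).
row 2 has {B,C,D,G}; column 2 has {B,C,E,F} — only A is left for (r2,c2).
row 2 has {A,B,C,D,G}; column 4 has {B,C,E} — only F is left for (r2,c4).
row 2 has {A,B,C,D,F,G}; column 6 has {B,D} — only E is left for (r2,c6).
row 3 has {A,B,C,G}; column 4 has {B,C,E,F} — only D is left for (r3,c4).
row 3 has {A,B,C,D,G}; column 5 has {A,B,C,D,F,G} — only E is left for (r3,c5).
row 3 has {A,B,C,D,E,G}; column 6 has {B,D,E} — only F is left for (r3,c6).
row 4 has {A,B}; column 4 has {B,C,D,E,F} — only G is left for (r4,c4).
row 4 has {A,B,G}; column 7 has {A,B,D,E,F,G} — only C is left for (r4,c7).
row 5 has {B,D,E,F}; column 2 has {A,B,C,E,F} — only G is left for (r5,c2).
row 5 has {B,D,E,F,G}; column 3 has {C,G} — only A is left for (r5,c3).
row 6 has {C,D,E,F,G}; column 3 has {A,C,G} — only B is left for (r6,c3).
row 6 has {B,C,D,E,F,G}; column 6 has {B,D,E,F} — only A is left for (r6,c6).
row 7 has {B,D,E,G}; column 3 has {A,B,C,G} — only F is left for (r7,c3).
row 7 has {B,D,E,F,G}; column 6 has {A,B,D,E,F} — only C is left for (r7,c6).
row 1 has {B,C,E,F}; column 3 has {A,B,C,F,G} — only D is left for (r1,c3).
row 1 has {B,C,D,E,F}; column 4 has {B,C,D,E,F,G} — only A is left for (r1,c4).
row 1 has {A,B,C,D,E,F}; column 6 has {A,B,C,D,E,F} — only G is left for (r1,c6).

G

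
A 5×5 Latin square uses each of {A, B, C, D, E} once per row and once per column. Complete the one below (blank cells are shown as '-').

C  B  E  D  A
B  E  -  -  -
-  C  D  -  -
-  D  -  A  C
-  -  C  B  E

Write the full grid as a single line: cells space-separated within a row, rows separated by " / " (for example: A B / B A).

(r2,c3) = A
(r2,c4) = C
(r2,c5) = D
(r3,c4) = E
(r3,c5) = B
(r4,c1) = E
(r4,c3) = B
(r5,c2) = A
(r3,c1) = A
(r5,c1) = D

C B E D A / B E A C D / A C D E B / E D B A C / D A C B E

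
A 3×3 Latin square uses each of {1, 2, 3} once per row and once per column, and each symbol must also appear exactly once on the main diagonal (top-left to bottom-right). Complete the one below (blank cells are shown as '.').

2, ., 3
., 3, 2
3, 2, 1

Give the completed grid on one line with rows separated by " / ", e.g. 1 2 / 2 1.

2 1 3 / 1 3 2 / 3 2 1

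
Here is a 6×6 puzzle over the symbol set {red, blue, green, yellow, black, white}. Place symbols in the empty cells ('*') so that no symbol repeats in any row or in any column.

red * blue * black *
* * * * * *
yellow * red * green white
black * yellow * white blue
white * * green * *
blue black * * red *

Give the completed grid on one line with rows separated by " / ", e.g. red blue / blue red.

red white blue yellow black green / green red white blue yellow black / yellow blue red black green white / black green yellow red white blue / white yellow black green blue red / blue black green white red yellow

(r2,c1) = green
(r3,c2) = blue
(r3,c4) = black
(r4,c4) = red
(r5,c3) = black
(r2,c3) = white
(r4,c2) = green
(r6,c3) = green
(r6,c6) = yellow
(r1,c6) = green
(r5,c6) = red
(r6,c4) = white
(r1,c4) = yellow
(r2,c4) = blue
(r2,c5) = yellow
(r2,c6) = black
(r5,c2) = yellow
(r5,c5) = blue
(r1,c2) = white
(r2,c2) = red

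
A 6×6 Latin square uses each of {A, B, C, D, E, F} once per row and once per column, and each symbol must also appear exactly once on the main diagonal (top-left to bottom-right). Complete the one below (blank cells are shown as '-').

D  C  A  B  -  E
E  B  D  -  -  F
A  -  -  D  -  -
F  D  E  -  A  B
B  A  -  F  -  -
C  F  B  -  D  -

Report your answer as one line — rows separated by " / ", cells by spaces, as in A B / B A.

D C A B F E / E B D A C F / A E F D B C / F D E C A B / B A C F E D / C F B E D A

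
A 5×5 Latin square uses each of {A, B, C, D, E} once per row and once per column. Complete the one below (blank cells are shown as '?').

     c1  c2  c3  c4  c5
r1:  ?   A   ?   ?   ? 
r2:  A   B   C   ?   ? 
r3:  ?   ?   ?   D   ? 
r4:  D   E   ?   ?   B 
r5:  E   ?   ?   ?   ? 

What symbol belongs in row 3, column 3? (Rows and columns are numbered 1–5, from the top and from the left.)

(r2,c4) = E
(r2,c5) = D
(r3,c2) = C
(r4,c3) = A
(r4,c4) = C
(r5,c2) = D
(r5,c3) = B
(r5,c4) = A
(r5,c5) = C
(r1,c4) = B
(r1,c5) = E
(r3,c1) = B
(r3,c3) = E

E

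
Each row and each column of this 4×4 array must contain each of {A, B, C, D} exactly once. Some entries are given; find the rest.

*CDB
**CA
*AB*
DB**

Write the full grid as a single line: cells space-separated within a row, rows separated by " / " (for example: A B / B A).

A C D B / B D C A / C A B D / D B A C

row 1 has {B,C,D}; column 1 has {D} — only A is left for (r1,c1).
row 2 has {A,C}; column 1 has {A,D} — only B is left for (r2,c1).
row 2 has {A,B,C}; column 2 has {A,B,C} — only D is left for (r2,c2).
row 3 has {A,B}; column 1 has {A,B,D} — only C is left for (r3,c1).
row 3 has {A,B,C}; column 4 has {A,B} — only D is left for (r3,c4).
row 4 has {B,D}; column 3 has {B,C,D} — only A is left for (r4,c3).
row 4 has {A,B,D}; column 4 has {A,B,D} — only C is left for (r4,c4).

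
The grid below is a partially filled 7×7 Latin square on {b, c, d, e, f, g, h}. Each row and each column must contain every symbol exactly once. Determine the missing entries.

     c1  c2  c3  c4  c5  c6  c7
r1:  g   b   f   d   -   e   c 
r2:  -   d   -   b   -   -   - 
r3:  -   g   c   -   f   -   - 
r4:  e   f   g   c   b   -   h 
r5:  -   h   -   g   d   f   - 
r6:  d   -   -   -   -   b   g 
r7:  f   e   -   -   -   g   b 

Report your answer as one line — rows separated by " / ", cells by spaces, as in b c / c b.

g b f d h e c / h d e b g c f / b g c e f h d / e f g c b d h / c h b g d f e / d c h f e b g / f e d h c g b

(r1,c5): row 1 has {b,c,d,e,f,g}; column 5 has {b,d,f}, so it must be h.
(r4,c6): row 4 has {b,c,e,f,g,h}; column 6 has {b,e,f,g}, so it must be d.
(r5,c7): row 5 has {d,f,g,h}; column 7 has {b,c,g,h}, so it must be e.
(r6,c2): row 6 has {b,d,g}; column 2 has {b,d,e,f,g,h}, so it must be c.
(r6,c5): row 6 has {b,c,d,g}; column 5 has {b,d,f,h}, so it must be e.
(r7,c4): row 7 has {b,e,f,g}; column 4 has {b,c,d,g}, so it must be h.
(r7,c5): row 7 has {b,e,f,g,h}; column 5 has {b,d,e,f,h}, so it must be c.
(r2,c5): row 2 has {b,d}; column 5 has {b,c,d,e,f,h}, so it must be g.
(r2,c7): row 2 has {b,d,g}; column 7 has {b,c,e,g,h}, so it must be f.
(r3,c4): row 3 has {c,f,g}; column 4 has {b,c,d,g,h}, so it must be e.
(r3,c6): row 3 has {c,e,f,g}; column 6 has {b,d,e,f,g}, so it must be h.
(r3,c7): row 3 has {c,e,f,g,h}; column 7 has {b,c,e,f,g,h}, so it must be d.
(r5,c3): row 5 has {d,e,f,g,h}; column 3 has {c,f,g}, so it must be b.
(r6,c3): row 6 has {b,c,d,e,g}; column 3 has {b,c,f,g}, so it must be h.
(r6,c4): row 6 has {b,c,d,e,g,h}; column 4 has {b,c,d,e,g,h}, so it must be f.
(r7,c3): row 7 has {b,c,e,f,g,h}; column 3 has {b,c,f,g,h}, so it must be d.
(r2,c3): row 2 has {b,d,f,g}; column 3 has {b,c,d,f,g,h}, so it must be e.
(r2,c6): row 2 has {b,d,e,f,g}; column 6 has {b,d,e,f,g,h}, so it must be c.
(r3,c1): row 3 has {c,d,e,f,g,h}; column 1 has {d,e,f,g}, so it must be b.
(r5,c1): row 5 has {b,d,e,f,g,h}; column 1 has {b,d,e,f,g}, so it must be c.
(r2,c1): row 2 has {b,c,d,e,f,g}; column 1 has {b,c,d,e,f,g}, so it must be h.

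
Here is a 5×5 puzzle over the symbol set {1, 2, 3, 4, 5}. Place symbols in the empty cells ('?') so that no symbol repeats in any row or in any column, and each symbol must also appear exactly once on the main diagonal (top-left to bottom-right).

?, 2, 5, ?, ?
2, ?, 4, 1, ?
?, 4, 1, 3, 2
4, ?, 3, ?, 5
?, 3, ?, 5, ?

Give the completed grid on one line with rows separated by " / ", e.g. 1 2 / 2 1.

(r1,c1) = 3
(r1,c4) = 4
(r1,c5) = 1
(r2,c2) = 5
(r2,c5) = 3
(r3,c1) = 5
(r4,c2) = 1
(r4,c4) = 2
(r5,c1) = 1
(r5,c3) = 2
(r5,c5) = 4

3 2 5 4 1 / 2 5 4 1 3 / 5 4 1 3 2 / 4 1 3 2 5 / 1 3 2 5 4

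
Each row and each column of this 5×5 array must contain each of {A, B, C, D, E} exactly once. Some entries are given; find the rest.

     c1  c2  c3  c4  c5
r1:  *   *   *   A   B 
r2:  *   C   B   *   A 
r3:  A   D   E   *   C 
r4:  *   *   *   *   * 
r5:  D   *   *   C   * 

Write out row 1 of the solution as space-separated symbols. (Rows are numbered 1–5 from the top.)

C E D A B

Cell (r1,c2): row 1 has {A,B}; column 2 has {C,D} → E.
Cell (r2,c1): row 2 has {A,B,C}; column 1 has {A,D} → E.
Cell (r2,c4): row 2 has {A,B,C,E}; column 4 has {A,C} → D.
Cell (r3,c4): row 3 has {A,C,D,E}; column 4 has {A,C,D} → B.
Cell (r4,c4): row 4 is empty so far; column 4 has {A,B,C,D} → E.
Cell (r4,c5): row 4 has {E}; column 5 has {A,B,C} → D.
Cell (r5,c3): row 5 has {C,D}; column 3 has {B,E} → A.
Cell (r5,c5): row 5 has {A,C,D}; column 5 has {A,B,C,D} → E.
Cell (r1,c1): row 1 has {A,B,E}; column 1 has {A,D,E} → C.
Cell (r1,c3): row 1 has {A,B,C,E}; column 3 has {A,B,E} → D.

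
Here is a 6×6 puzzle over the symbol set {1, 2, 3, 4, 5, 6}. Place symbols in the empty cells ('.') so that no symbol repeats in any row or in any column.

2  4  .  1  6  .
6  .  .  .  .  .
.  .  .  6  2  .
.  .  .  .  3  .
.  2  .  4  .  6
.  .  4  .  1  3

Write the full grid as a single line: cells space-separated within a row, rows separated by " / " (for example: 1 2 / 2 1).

2 4 3 1 6 5 / 6 5 2 3 4 1 / 1 3 5 6 2 4 / 4 1 6 5 3 2 / 3 2 1 4 5 6 / 5 6 4 2 1 3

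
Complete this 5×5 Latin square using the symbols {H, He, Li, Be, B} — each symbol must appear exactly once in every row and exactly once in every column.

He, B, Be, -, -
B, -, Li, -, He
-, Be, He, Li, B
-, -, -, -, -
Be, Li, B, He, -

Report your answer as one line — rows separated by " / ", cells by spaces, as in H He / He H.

(r1,c4) = H
(r1,c5) = Li
(r2,c2) = H
(r2,c4) = Be
(r3,c1) = H
(r4,c1) = Li
(r4,c2) = He
(r4,c3) = H
(r4,c4) = B
(r4,c5) = Be
(r5,c5) = H

He B Be H Li / B H Li Be He / H Be He Li B / Li He H B Be / Be Li B He H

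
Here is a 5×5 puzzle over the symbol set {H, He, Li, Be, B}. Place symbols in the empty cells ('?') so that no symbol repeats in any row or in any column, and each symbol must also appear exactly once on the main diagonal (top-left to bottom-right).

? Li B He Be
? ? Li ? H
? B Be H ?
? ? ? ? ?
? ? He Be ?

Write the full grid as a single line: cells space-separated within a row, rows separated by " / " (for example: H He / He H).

H Li B He Be / Be He Li B H / He B Be H Li / B Be H Li He / Li H He Be B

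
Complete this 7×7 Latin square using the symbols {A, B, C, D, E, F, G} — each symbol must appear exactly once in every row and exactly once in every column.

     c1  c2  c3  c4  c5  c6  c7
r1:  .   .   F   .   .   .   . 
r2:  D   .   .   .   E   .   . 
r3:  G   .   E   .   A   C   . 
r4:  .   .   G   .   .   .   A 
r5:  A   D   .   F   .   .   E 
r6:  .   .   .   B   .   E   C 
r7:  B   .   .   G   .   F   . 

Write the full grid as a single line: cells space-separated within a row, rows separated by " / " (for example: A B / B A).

E C F A D B G / D G B C E A F / G F E D A C B / C B G E F D A / A D C F B G E / F A D B G E C / B E A G C F D

At row 3, column 4: row 3 has {A,C,E,G}; column 4 has {B,F,G}; that leaves D.
At row 6, column 1: row 6 has {B,C,E}; column 1 has {A,B,D,G}; that leaves F.
At row 7, column 7: row 7 has {B,F,G}; column 7 has {A,C,E}; that leaves D.
At row 7, column 5: row 7 has {B,D,F,G}; column 5 has {A,E}; that leaves C.
At row 7, column 3: row 7 has {B,C,D,F,G}; column 3 has {E,F,G}; that leaves A.
At row 6, column 3: row 6 has {B,C,E,F}; column 3 has {A,E,F,G}; that leaves D.
At row 6, column 5: row 6 has {B,C,D,E,F}; column 5 has {A,C,E}; that leaves G.
At row 7, column 2: row 7 has {A,B,C,D,F,G}; column 2 has {D}; that leaves E.
At row 5, column 5: row 5 has {A,D,E,F}; column 5 has {A,C,E,G}; that leaves B.
At row 5, column 6: row 5 has {A,B,D,E,F}; column 6 has {C,E,F}; that leaves G.
At row 6, column 2: row 6 has {B,C,D,E,F,G}; column 2 has {D,E}; that leaves A.
At row 1, column 5: row 1 has {F}; column 5 has {A,B,C,E,G}; that leaves D.
At row 4, column 5: row 4 has {A,G}; column 5 has {A,B,C,D,E,G}; that leaves F.
At row 5, column 3: row 5 has {A,B,D,E,F,G}; column 3 has {A,D,E,F,G}; that leaves C.
At row 2, column 3: row 2 has {D,E}; column 3 has {A,C,D,E,F,G}; that leaves B.
At row 2, column 6: row 2 has {B,D,E}; column 6 has {C,E,F,G}; that leaves A.
At row 1, column 6: row 1 has {D,F}; column 6 has {A,C,E,F,G}; that leaves B.
At row 1, column 7: row 1 has {B,D,F}; column 7 has {A,C,D,E}; that leaves G.
At row 2, column 4: row 2 has {A,B,D,E}; column 4 has {B,D,F,G}; that leaves C.
At row 2, column 7: row 2 has {A,B,C,D,E}; column 7 has {A,C,D,E,G}; that leaves F.
At row 3, column 7: row 3 has {A,C,D,E,G}; column 7 has {A,C,D,E,F,G}; that leaves B.
At row 4, column 4: row 4 has {A,F,G}; column 4 has {B,C,D,F,G}; that leaves E.
At row 4, column 6: row 4 has {A,E,F,G}; column 6 has {A,B,C,E,F,G}; that leaves D.
At row 1, column 2: row 1 has {B,D,F,G}; column 2 has {A,D,E}; that leaves C.
At row 1, column 4: row 1 has {B,C,D,F,G}; column 4 has {B,C,D,E,F,G}; that leaves A.
At row 2, column 2: row 2 has {A,B,C,D,E,F}; column 2 has {A,C,D,E}; that leaves G.
At row 3, column 2: row 3 has {A,B,C,D,E,G}; column 2 has {A,C,D,E,G}; that leaves F.
At row 4, column 1: row 4 has {A,D,E,F,G}; column 1 has {A,B,D,F,G}; that leaves C.
At row 4, column 2: row 4 has {A,C,D,E,F,G}; column 2 has {A,C,D,E,F,G}; that leaves B.
At row 1, column 1: row 1 has {A,B,C,D,F,G}; column 1 has {A,B,C,D,F,G}; that leaves E.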